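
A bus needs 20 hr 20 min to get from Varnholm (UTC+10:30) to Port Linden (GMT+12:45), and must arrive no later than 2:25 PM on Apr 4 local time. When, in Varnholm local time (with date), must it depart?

Target arrival in UTC: 2:25 PM − 12:45 = 1:40 AM on Apr 4.
Subtract 20 hours 20 minutes → departure 5:20 AM UTC on Apr 3.
Varnholm is UTC+10:30: 5:20 AM + 10:30 = 3:50 PM on Apr 3.

3:50 PM on Apr 3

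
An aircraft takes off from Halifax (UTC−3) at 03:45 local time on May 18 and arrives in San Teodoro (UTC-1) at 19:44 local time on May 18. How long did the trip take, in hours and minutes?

13 hours 59 minutes

San Teodoro is 2:00 ahead of Halifax.
Clock-face elapsed time (ignoring zones) is 15 hours 59 minutes.
Actual elapsed = 15 hours 59 minutes − 2:00 = 13 hours 59 minutes.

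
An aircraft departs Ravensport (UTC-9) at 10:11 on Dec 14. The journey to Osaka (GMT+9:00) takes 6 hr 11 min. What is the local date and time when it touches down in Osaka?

10:22 on Dec 15

Convert departure to UTC: 10:11 + 9:00 = 19:11 UTC on Dec 14.
Add 6 hours 11 minutes travel time → 01:22 UTC (Dec 15).
Osaka is UTC+9:00, so local arrival = 01:22 + 9:00 = 10:22 on Dec 15.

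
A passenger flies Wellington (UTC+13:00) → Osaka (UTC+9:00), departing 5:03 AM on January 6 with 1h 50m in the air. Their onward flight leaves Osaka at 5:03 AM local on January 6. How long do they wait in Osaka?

Convert departure to UTC: 5:03 AM − 13:00 = 4:03 PM UTC on Jan 5.
Add 1 hour and 50 minutes flight time → 5:53 PM UTC.
Osaka is UTC+9:00, so local arrival = 5:53 PM + 9:00 = 2:53 AM on Jan 6.
Layover = 5:03 AM − 2:53 AM = 2 hours 10 minutes.

2 hours 10 minutes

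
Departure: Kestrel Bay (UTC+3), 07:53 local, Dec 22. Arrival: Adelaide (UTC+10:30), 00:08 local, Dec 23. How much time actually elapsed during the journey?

Adelaide is 7:30 ahead of Kestrel Bay.
Clock-face elapsed time (ignoring zones) is 16 hours 15 minutes.
Actual elapsed = 16 hours 15 minutes − 7:30 = 8 hours 45 minutes.

8 hours 45 minutes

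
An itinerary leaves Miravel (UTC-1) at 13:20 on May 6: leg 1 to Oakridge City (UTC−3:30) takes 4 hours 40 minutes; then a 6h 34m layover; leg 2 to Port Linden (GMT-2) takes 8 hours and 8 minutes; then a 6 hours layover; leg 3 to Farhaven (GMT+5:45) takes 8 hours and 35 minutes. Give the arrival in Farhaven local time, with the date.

06:02 on May 8

Convert departure to UTC: 13:20 + 1:00 = 14:20 UTC on May 6.
Add 4 hours and 40 minutes leg 1 → 19:00 UTC.
Add 6 hours and 34 minutes layover in Oakridge City → 01:34 UTC (May 7).
Add 8 hours 8 minutes leg 2 → 09:42 UTC.
Add 6 hours layover in Port Linden → 15:42 UTC.
Add 8 hours and 35 minutes leg 3 → 00:17 UTC (May 8).
Farhaven is UTC+5:45, so local arrival = 00:17 + 5:45 = 06:02 on May 8.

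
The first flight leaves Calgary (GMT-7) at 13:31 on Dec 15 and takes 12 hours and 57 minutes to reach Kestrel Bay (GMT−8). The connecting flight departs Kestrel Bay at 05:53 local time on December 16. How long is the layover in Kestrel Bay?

4 hours 25 minutes

Convert departure to UTC: 13:31 + 7:00 = 20:31 UTC on Dec 15.
Add 12 hours and 57 minutes flight time → 09:28 UTC (Dec 16).
Kestrel Bay is UTC−8:00, so local arrival = 09:28 − 8:00 = 01:28 on Dec 16.
Layover = 05:53 − 01:28 = 4 hours 25 minutes.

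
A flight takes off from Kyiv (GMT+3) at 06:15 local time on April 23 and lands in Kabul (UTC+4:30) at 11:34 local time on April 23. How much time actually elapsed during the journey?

Departure in UTC: 06:15 − 3:00 = 03:15 on Apr 23.
Arrival in UTC: 11:34 − 4:30 = 07:04 on Apr 23.
Elapsed = 07:04 − 03:15 = 3 hours 49 minutes.

3 hours 49 minutes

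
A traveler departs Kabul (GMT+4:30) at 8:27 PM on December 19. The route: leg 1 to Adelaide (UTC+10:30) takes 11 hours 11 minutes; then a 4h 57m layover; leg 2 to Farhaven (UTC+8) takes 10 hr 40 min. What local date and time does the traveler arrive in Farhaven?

2:45 AM on Dec 21

Convert departure to UTC: 8:27 PM − 4:30 = 3:57 PM UTC on Dec 19.
Add 11 hours 11 minutes leg 1 → 3:08 AM UTC (Dec 20).
Add 4 hours and 57 minutes layover in Adelaide → 8:05 AM UTC.
Add 10 hours 40 minutes leg 2 → 6:45 PM UTC.
Farhaven is UTC+8:00, so local arrival = 6:45 PM + 8:00 = 2:45 AM on Dec 21.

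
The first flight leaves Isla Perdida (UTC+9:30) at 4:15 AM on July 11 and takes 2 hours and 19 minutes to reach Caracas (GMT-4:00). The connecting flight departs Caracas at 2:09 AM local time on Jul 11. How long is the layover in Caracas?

9 hours 5 minutes

Convert departure to UTC: 4:15 AM − 9:30 = 6:45 PM UTC on Jul 10.
Add 2 hours 19 minutes flight time → 9:04 PM UTC.
Caracas is UTC−4:00, so local arrival = 9:04 PM − 4:00 = 5:04 PM on Jul 10.
Layover = 2:09 AM − 5:04 PM (+1 day) = 9 hours 5 minutes.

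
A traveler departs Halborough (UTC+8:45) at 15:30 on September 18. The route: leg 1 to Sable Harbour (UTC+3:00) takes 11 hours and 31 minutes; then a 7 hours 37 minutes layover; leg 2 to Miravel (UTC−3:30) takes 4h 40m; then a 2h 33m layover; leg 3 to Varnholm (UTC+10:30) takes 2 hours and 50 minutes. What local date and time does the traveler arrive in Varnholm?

22:26 on September 19

Convert departure to UTC: 15:30 − 8:45 = 06:45 UTC on Sep 18.
Add 11 hours 31 minutes leg 1 → 18:16 UTC.
Add 7 hours 37 minutes layover in Sable Harbour → 01:53 UTC (Sep 19).
Add 4 hours and 40 minutes leg 2 → 06:33 UTC.
Add 2 hours and 33 minutes layover in Miravel → 09:06 UTC.
Add 2 hours and 50 minutes leg 3 → 11:56 UTC.
Varnholm is UTC+10:30, so local arrival = 11:56 + 10:30 = 22:26 on Sep 19.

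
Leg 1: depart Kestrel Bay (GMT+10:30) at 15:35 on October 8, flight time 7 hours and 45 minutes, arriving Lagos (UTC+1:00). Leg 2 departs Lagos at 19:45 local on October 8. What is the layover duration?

Convert departure to UTC: 15:35 − 10:30 = 05:05 UTC on Oct 8.
Add 7 hours 45 minutes flight time → 12:50 UTC.
Lagos is UTC+1:00, so local arrival = 12:50 + 1:00 = 13:50 on Oct 8.
Layover = 19:45 − 13:50 = 5 hours 55 minutes.

5 hours 55 minutes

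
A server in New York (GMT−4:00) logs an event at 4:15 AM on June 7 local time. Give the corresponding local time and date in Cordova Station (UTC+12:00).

8:15 PM on June 7

Cordova Station is 16:00 ahead of New York.
Shift by the zone difference: 4:15 AM + 16:00 = 8:15 PM on Jun 7 in Cordova Station.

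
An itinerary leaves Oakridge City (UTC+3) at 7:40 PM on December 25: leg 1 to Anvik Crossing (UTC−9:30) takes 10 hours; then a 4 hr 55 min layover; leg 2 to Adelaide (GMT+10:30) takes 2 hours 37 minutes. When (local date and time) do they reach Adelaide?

Convert departure to UTC: 7:40 PM − 3:00 = 4:40 PM UTC on Dec 25.
Add 10 hours leg 1 → 2:40 AM UTC (Dec 26).
Add 4 hours and 55 minutes layover in Anvik Crossing → 7:35 AM UTC.
Add 2 hours and 37 minutes leg 2 → 10:12 AM UTC.
Adelaide is UTC+10:30, so local arrival = 10:12 AM + 10:30 = 8:42 PM on Dec 26.

8:42 PM on Dec 26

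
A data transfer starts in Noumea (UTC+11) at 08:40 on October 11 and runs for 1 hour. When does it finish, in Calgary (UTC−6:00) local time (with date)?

16:40 on Oct 10

Convert start to UTC: 08:40 − 11:00 = 21:40 UTC on Oct 10.
Add 1 hour duration → 22:40 UTC.
Calgary is UTC−6:00, so local end time = 22:40 − 6:00 = 16:40 on Oct 10.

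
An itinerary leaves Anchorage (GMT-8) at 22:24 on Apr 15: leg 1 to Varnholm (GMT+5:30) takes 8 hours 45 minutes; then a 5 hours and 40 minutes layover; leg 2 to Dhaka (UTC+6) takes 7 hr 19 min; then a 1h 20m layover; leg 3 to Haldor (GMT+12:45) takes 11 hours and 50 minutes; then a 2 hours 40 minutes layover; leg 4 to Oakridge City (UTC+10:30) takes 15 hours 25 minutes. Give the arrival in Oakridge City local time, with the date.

21:53 on April 18

Convert departure to UTC: 22:24 + 8:00 = 06:24 UTC on Apr 16.
Add 8 hours 45 minutes leg 1 → 15:09 UTC.
Add 5 hours 40 minutes layover in Varnholm → 20:49 UTC.
Add 7 hours 19 minutes leg 2 → 04:08 UTC (Apr 17).
Add 1 hour and 20 minutes layover in Dhaka → 05:28 UTC.
Add 11 hours and 50 minutes leg 3 → 17:18 UTC.
Add 2 hours 40 minutes layover in Haldor → 19:58 UTC.
Add 15 hours 25 minutes leg 4 → 11:23 UTC (Apr 18).
Oakridge City is UTC+10:30, so local arrival = 11:23 + 10:30 = 21:53 on Apr 18.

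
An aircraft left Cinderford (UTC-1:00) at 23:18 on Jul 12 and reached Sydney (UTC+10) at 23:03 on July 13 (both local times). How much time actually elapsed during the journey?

Sydney is 11:00 ahead of Cinderford.
Clock-face elapsed time (ignoring zones) is 23 hours 45 minutes.
Actual elapsed = 23 hours 45 minutes − 11:00 = 12 hours 45 minutes.

12 hours 45 minutes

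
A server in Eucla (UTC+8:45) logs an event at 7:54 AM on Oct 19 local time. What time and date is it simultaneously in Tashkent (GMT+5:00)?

4:09 AM on Oct 19

In UTC: 7:54 AM − 8:45 = 11:09 PM on Oct 18.
Tashkent is UTC+5:00: 11:09 PM + 5:00 = 4:09 AM on Oct 19.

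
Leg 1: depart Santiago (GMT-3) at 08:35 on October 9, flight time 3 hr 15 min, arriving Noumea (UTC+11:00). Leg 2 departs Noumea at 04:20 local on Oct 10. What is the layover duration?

Convert departure to UTC: 08:35 + 3:00 = 11:35 UTC on Oct 9.
Add 3 hours and 15 minutes flight time → 14:50 UTC.
Noumea is UTC+11:00, so local arrival = 14:50 + 11:00 = 01:50 on Oct 10.
Layover = 04:20 − 01:50 = 2 hours 30 minutes.

2 hours 30 minutes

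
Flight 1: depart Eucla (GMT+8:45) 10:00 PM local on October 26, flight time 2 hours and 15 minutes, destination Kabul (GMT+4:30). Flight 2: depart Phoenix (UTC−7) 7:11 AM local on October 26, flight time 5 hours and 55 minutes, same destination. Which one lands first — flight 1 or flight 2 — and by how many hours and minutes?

the first, by 4 hours 36 minutes

Flight 1 in UTC: 10:00 PM − 8:45 = 1:15 PM on Oct 26.
+2 hours and 15 minutes → arrive 3:30 PM UTC on Oct 26.
Flight 2 in UTC: 7:11 AM + 7:00 = 2:11 PM on Oct 26.
+5 hours 55 minutes → arrive 8:06 PM UTC on Oct 26.
Flight 1 lands earlier by 4 hours 36 minutes.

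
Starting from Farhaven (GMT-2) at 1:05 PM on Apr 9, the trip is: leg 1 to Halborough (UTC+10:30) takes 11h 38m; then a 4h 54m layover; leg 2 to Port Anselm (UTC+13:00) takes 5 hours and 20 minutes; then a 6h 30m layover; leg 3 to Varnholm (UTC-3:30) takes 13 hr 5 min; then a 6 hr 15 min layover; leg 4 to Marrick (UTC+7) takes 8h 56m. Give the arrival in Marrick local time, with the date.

6:43 AM on Apr 12

Convert departure to UTC: 1:05 PM + 2:00 = 3:05 PM UTC on Apr 9.
Add 11 hours and 38 minutes leg 1 → 2:43 AM UTC (Apr 10).
Add 4 hours 54 minutes layover in Halborough → 7:37 AM UTC.
Add 5 hours 20 minutes leg 2 → 12:57 PM UTC.
Add 6 hours 30 minutes layover in Port Anselm → 7:27 PM UTC.
Add 13 hours 5 minutes leg 3 → 8:32 AM UTC (Apr 11).
Add 6 hours 15 minutes layover in Varnholm → 2:47 PM UTC.
Add 8 hours 56 minutes leg 4 → 11:43 PM UTC.
Marrick is UTC+7:00, so local arrival = 11:43 PM + 7:00 = 6:43 AM on Apr 12.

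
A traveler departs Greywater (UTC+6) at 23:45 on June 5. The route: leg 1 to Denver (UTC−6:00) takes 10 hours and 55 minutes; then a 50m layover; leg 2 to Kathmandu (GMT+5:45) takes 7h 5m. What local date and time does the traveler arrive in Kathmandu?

Convert departure to UTC: 23:45 − 6:00 = 17:45 UTC on Jun 5.
Add 10 hours 55 minutes leg 1 → 04:40 UTC (Jun 6).
Add 50 minutes layover in Denver → 05:30 UTC.
Add 7 hours 5 minutes leg 2 → 12:35 UTC.
Kathmandu is UTC+5:45, so local arrival = 12:35 + 5:45 = 18:20 on Jun 6.

18:20 on Jun 6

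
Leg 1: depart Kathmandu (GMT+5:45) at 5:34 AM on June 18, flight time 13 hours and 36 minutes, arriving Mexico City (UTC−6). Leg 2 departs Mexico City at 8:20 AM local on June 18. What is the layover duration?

Convert departure to UTC: 5:34 AM − 5:45 = 11:49 PM UTC on Jun 17.
Add 13 hours 36 minutes flight time → 1:25 PM UTC (Jun 18).
Mexico City is UTC−6:00, so local arrival = 1:25 PM − 6:00 = 7:25 AM on Jun 18.
Layover = 8:20 AM − 7:25 AM = 55 minutes.

55 minutes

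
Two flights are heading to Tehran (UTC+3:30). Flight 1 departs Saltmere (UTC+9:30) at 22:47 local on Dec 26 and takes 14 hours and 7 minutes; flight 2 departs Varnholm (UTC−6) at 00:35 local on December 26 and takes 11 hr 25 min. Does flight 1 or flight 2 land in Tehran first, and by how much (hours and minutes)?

Flight 1 in UTC: 22:47 − 9:30 = 13:17 on Dec 26.
+14 hours and 7 minutes → arrive 03:24 UTC on Dec 27.
Flight 2 in UTC: 00:35 + 6:00 = 06:35 on Dec 26.
+11 hours and 25 minutes → arrive 18:00 UTC on Dec 26.
Flight 2 lands earlier by 9 hours 24 minutes.

the second, by 9 hours 24 minutes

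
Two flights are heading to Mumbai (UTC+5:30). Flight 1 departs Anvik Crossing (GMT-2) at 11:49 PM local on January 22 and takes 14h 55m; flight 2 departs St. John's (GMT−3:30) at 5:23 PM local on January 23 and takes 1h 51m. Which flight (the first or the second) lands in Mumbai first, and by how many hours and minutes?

the first, by 6 hours

Flight 1 in UTC: 11:49 PM + 2:00 = 1:49 AM on Jan 23.
+14 hours 55 minutes → arrive 4:44 PM UTC on Jan 23.
Flight 2 in UTC: 5:23 PM + 3:30 = 8:53 PM on Jan 23.
+1 hour and 51 minutes → arrive 10:44 PM UTC on Jan 23.
Flight 1 lands earlier by 6 hours.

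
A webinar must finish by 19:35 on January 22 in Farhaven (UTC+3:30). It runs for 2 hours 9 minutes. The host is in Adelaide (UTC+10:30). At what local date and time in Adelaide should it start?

00:26 on Jan 23

Target end time in UTC: 19:35 − 3:30 = 16:05 on Jan 22.
Subtract 2 hours and 9 minutes → start 13:56 UTC on Jan 22.
Adelaide is UTC+10:30: 13:56 + 10:30 = 00:26 on Jan 23.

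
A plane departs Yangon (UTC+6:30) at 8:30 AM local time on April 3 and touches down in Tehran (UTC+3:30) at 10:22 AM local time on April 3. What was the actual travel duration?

Tehran is 3:00 behind Yangon.
Clock-face elapsed time (ignoring zones) is 1 hour 52 minutes.
Actual elapsed = 1 hour 52 minutes + 3:00 = 4 hours 52 minutes.

4 hours 52 minutes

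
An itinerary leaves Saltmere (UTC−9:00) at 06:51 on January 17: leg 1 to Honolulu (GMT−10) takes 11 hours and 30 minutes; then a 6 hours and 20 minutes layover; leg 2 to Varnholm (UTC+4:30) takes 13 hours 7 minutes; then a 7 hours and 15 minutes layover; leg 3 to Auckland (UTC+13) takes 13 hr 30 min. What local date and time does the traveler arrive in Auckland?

08:33 on January 20

Convert departure to UTC: 06:51 + 9:00 = 15:51 UTC on Jan 17.
Add 11 hours 30 minutes leg 1 → 03:21 UTC (Jan 18).
Add 6 hours 20 minutes layover in Honolulu → 09:41 UTC.
Add 13 hours 7 minutes leg 2 → 22:48 UTC.
Add 7 hours 15 minutes layover in Varnholm → 06:03 UTC (Jan 19).
Add 13 hours 30 minutes leg 3 → 19:33 UTC.
Auckland is UTC+13:00, so local arrival = 19:33 + 13:00 = 08:33 on Jan 20.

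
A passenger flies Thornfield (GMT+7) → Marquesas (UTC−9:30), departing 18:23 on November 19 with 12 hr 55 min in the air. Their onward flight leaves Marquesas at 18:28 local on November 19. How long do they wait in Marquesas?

3 hours 40 minutes

Convert departure to UTC: 18:23 − 7:00 = 11:23 UTC on Nov 19.
Add 12 hours 55 minutes flight time → 00:18 UTC (Nov 20).
Marquesas is UTC−9:30, so local arrival = 00:18 − 9:30 = 14:48 on Nov 19.
Layover = 18:28 − 14:48 = 3 hours 40 minutes.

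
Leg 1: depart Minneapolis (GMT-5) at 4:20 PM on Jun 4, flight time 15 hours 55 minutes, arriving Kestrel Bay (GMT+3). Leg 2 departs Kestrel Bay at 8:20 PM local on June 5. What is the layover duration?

Convert departure to UTC: 4:20 PM + 5:00 = 9:20 PM UTC on Jun 4.
Add 15 hours 55 minutes flight time → 1:15 PM UTC (Jun 5).
Kestrel Bay is UTC+3:00, so local arrival = 1:15 PM + 3:00 = 4:15 PM on Jun 5.
Layover = 8:20 PM − 4:15 PM = 4 hours 5 minutes.

4 hours 5 minutes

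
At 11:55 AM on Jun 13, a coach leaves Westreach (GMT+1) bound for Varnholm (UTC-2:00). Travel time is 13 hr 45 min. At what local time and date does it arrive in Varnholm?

Convert departure to UTC: 11:55 AM − 1:00 = 10:55 AM UTC on Jun 13.
Add 13 hours and 45 minutes travel time → 12:40 AM UTC (Jun 14).
Varnholm is UTC−2:00, so local arrival = 12:40 AM − 2:00 = 10:40 PM on Jun 13.

10:40 PM on June 13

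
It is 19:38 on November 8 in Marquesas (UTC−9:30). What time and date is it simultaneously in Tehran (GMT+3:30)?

08:38 on November 9

Tehran is 13:00 ahead of Marquesas.
Shift by the zone difference: 19:38 + 13:00 = 08:38 on Nov 9 in Tehran.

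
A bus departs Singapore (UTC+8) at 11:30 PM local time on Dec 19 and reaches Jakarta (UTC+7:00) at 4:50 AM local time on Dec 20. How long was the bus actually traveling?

Departure in UTC: 11:30 PM − 8:00 = 3:30 PM on Dec 19.
Arrival in UTC: 4:50 AM − 7:00 = 9:50 PM on Dec 19.
Elapsed = 9:50 PM − 3:30 PM = 6 hours 20 minutes.

6 hours 20 minutes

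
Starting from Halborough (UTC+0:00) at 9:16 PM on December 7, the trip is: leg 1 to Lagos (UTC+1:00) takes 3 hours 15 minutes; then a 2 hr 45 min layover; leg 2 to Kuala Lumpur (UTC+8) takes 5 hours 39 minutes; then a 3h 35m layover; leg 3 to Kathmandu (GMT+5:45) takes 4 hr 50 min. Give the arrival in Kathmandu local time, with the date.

Halborough is at UTC+0, so departure is already 9:16 PM UTC on Dec 7.
Add 3 hours 15 minutes leg 1 → 12:31 AM UTC (Dec 8).
Add 2 hours 45 minutes layover in Lagos → 3:16 AM UTC.
Add 5 hours and 39 minutes leg 2 → 8:55 AM UTC.
Add 3 hours and 35 minutes layover in Kuala Lumpur → 12:30 PM UTC.
Add 4 hours and 50 minutes leg 3 → 5:20 PM UTC.
Kathmandu is UTC+5:45, so local arrival = 5:20 PM + 5:45 = 11:05 PM on Dec 8.

11:05 PM on December 8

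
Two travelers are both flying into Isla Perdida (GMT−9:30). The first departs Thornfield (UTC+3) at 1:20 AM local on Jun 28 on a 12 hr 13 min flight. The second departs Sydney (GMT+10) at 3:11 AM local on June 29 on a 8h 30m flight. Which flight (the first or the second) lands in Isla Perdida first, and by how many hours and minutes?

Flight 1 in UTC: 1:20 AM − 3:00 = 10:20 PM on Jun 27.
+12 hours and 13 minutes → arrive 10:33 AM UTC on Jun 28.
Flight 2 in UTC: 3:11 AM − 10:00 = 5:11 PM on Jun 28.
+8 hours 30 minutes → arrive 1:41 AM UTC on Jun 29.
Flight 1 lands earlier by 15 hours 8 minutes.

the first, by 15 hours 8 minutes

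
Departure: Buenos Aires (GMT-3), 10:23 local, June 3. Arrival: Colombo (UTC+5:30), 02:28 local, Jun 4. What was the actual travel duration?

Colombo is 8:30 ahead of Buenos Aires.
Clock-face elapsed time (ignoring zones) is 16 hours 5 minutes.
Actual elapsed = 16 hours 5 minutes − 8:30 = 7 hours 35 minutes.

7 hours 35 minutes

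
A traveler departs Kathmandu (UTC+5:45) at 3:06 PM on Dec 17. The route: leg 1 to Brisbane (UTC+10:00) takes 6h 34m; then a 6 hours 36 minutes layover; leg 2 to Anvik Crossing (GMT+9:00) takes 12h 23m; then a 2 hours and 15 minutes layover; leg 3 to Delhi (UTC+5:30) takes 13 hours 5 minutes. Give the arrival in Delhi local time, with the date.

Convert departure to UTC: 3:06 PM − 5:45 = 9:21 AM UTC on Dec 17.
Add 6 hours 34 minutes leg 1 → 3:55 PM UTC.
Add 6 hours and 36 minutes layover in Brisbane → 10:31 PM UTC.
Add 12 hours and 23 minutes leg 2 → 10:54 AM UTC (Dec 18).
Add 2 hours 15 minutes layover in Anvik Crossing → 1:09 PM UTC.
Add 13 hours 5 minutes leg 3 → 2:14 AM UTC (Dec 19).
Delhi is UTC+5:30, so local arrival = 2:14 AM + 5:30 = 7:44 AM on Dec 19.

7:44 AM on Dec 19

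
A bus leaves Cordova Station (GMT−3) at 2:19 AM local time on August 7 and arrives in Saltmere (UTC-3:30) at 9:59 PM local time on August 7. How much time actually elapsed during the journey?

20 hours 10 minutes

Departure in UTC: 2:19 AM + 3:00 = 5:19 AM on Aug 7.
Arrival in UTC: 9:59 PM + 3:30 = 1:29 AM on Aug 8.
Elapsed = 1:29 AM − 5:19 AM (+1 day) = 20 hours 10 minutes.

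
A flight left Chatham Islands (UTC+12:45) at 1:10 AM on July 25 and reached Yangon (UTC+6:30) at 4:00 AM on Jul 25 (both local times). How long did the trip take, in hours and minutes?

9 hours 5 minutes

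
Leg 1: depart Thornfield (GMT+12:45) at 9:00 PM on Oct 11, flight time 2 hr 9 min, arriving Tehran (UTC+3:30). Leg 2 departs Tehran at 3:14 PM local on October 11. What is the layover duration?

Convert departure to UTC: 9:00 PM − 12:45 = 8:15 AM UTC on Oct 11.
Add 2 hours 9 minutes flight time → 10:24 AM UTC.
Tehran is UTC+3:30, so local arrival = 10:24 AM + 3:30 = 1:54 PM on Oct 11.
Layover = 3:14 PM − 1:54 PM = 1 hour 20 minutes.

1 hour 20 minutes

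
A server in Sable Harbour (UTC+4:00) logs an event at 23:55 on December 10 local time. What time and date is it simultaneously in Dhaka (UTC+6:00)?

01:55 on December 11

In UTC: 23:55 − 4:00 = 19:55 on Dec 10.
Dhaka is UTC+6:00: 19:55 + 6:00 = 01:55 on Dec 11.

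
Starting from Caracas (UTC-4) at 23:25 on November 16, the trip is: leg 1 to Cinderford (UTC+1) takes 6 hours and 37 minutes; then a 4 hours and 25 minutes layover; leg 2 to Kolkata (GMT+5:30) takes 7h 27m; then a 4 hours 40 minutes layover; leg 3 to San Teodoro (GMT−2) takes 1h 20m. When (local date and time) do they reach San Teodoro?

Convert departure to UTC: 23:25 + 4:00 = 03:25 UTC on Nov 17.
Add 6 hours and 37 minutes leg 1 → 10:02 UTC.
Add 4 hours 25 minutes layover in Cinderford → 14:27 UTC.
Add 7 hours 27 minutes leg 2 → 21:54 UTC.
Add 4 hours and 40 minutes layover in Kolkata → 02:34 UTC (Nov 18).
Add 1 hour 20 minutes leg 3 → 03:54 UTC.
San Teodoro is UTC−2:00, so local arrival = 03:54 − 2:00 = 01:54 on Nov 18.

01:54 on November 18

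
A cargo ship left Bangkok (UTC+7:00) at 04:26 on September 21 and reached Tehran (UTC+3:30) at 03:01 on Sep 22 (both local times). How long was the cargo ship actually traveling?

Departure in UTC: 04:26 − 7:00 = 21:26 on Sep 20.
Arrival in UTC: 03:01 − 3:30 = 23:31 on Sep 21.
Elapsed = 23:31 − 21:26 (+1 day) = 26 hours 5 minutes.

26 hours 5 minutes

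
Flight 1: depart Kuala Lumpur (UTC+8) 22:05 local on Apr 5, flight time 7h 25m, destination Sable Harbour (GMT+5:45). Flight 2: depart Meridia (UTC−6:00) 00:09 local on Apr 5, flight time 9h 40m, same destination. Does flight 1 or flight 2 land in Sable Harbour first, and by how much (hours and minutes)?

the second, by 5 hours 41 minutes

Flight 1 in UTC: 22:05 − 8:00 = 14:05 on Apr 5.
+7 hours and 25 minutes → arrive 21:30 UTC on Apr 5.
Flight 2 in UTC: 00:09 + 6:00 = 06:09 on Apr 5.
+9 hours 40 minutes → arrive 15:49 UTC on Apr 5.
Flight 2 lands earlier by 5 hours 41 minutes.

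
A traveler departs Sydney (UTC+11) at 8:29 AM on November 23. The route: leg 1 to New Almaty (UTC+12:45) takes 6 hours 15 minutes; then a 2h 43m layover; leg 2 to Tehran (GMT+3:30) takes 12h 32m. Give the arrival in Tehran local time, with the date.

10:29 PM on November 23

Convert departure to UTC: 8:29 AM − 11:00 = 9:29 PM UTC on Nov 22.
Add 6 hours 15 minutes leg 1 → 3:44 AM UTC (Nov 23).
Add 2 hours and 43 minutes layover in New Almaty → 6:27 AM UTC.
Add 12 hours 32 minutes leg 2 → 6:59 PM UTC.
Tehran is UTC+3:30, so local arrival = 6:59 PM + 3:30 = 10:29 PM on Nov 23.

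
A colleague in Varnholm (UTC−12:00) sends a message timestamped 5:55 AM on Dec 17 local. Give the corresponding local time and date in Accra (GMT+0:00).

In UTC: 5:55 AM + 12:00 = 5:55 PM on Dec 17.
Accra is UTC+0, so it is 5:55 PM on Dec 17.

5:55 PM on December 17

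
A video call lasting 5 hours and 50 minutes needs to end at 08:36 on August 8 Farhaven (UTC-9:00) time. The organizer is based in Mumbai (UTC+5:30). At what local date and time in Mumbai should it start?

Target end time in UTC: 08:36 + 9:00 = 17:36 on Aug 8.
Subtract 5 hours and 50 minutes → start 11:46 UTC on Aug 8.
Mumbai is UTC+5:30: 11:46 + 5:30 = 17:16 on Aug 8.

17:16 on August 8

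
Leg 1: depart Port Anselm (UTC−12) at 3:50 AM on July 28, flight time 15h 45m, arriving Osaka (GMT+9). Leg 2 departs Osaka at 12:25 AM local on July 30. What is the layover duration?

7 hours 50 minutes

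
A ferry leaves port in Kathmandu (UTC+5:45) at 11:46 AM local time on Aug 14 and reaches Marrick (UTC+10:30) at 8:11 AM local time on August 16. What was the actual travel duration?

Departure in UTC: 11:46 AM − 5:45 = 6:01 AM on Aug 14.
Arrival in UTC: 8:11 AM − 10:30 = 9:41 PM on Aug 15.
Elapsed = 9:41 PM − 6:01 AM (+1 day) = 39 hours 40 minutes.

39 hours 40 minutes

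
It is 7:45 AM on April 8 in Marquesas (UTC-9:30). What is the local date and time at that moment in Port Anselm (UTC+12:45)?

6:00 AM on April 9

In UTC: 7:45 AM + 9:30 = 5:15 PM on Apr 8.
Port Anselm is UTC+12:45: 5:15 PM + 12:45 = 6:00 AM on Apr 9.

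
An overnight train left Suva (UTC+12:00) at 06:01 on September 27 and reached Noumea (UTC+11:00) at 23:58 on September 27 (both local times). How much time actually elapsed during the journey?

18 hours 57 minutes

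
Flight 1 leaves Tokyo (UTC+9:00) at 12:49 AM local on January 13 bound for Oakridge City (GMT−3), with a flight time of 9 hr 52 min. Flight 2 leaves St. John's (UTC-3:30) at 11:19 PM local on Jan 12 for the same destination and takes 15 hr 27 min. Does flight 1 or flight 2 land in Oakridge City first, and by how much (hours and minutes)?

Flight 1 in UTC: 12:49 AM − 9:00 = 3:49 PM on Jan 12.
+9 hours and 52 minutes → arrive 1:41 AM UTC on Jan 13.
Flight 2 in UTC: 11:19 PM + 3:30 = 2:49 AM on Jan 13.
+15 hours and 27 minutes → arrive 6:16 PM UTC on Jan 13.
Flight 1 lands earlier by 16 hours 35 minutes.

the first, by 16 hours 35 minutes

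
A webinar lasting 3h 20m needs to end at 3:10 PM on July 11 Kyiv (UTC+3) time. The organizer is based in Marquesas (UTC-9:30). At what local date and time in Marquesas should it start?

Target end time in UTC: 3:10 PM − 3:00 = 12:10 PM on Jul 11.
Subtract 3 hours and 20 minutes → start 8:50 AM UTC on Jul 11.
Marquesas is UTC−9:30: 8:50 AM − 9:30 = 11:20 PM on Jul 10.

11:20 PM on July 10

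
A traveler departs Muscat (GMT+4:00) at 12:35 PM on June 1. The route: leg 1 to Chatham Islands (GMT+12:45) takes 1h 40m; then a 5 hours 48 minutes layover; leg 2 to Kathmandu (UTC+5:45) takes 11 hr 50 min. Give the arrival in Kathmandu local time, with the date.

Convert departure to UTC: 12:35 PM − 4:00 = 8:35 AM UTC on Jun 1.
Add 1 hour and 40 minutes leg 1 → 10:15 AM UTC.
Add 5 hours 48 minutes layover in Chatham Islands → 4:03 PM UTC.
Add 11 hours and 50 minutes leg 2 → 3:53 AM UTC (Jun 2).
Kathmandu is UTC+5:45, so local arrival = 3:53 AM + 5:45 = 9:38 AM on Jun 2.

9:38 AM on June 2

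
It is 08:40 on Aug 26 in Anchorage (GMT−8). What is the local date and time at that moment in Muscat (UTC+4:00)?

In UTC: 08:40 + 8:00 = 16:40 on Aug 26.
Muscat is UTC+4:00: 16:40 + 4:00 = 20:40 on Aug 26.

20:40 on August 26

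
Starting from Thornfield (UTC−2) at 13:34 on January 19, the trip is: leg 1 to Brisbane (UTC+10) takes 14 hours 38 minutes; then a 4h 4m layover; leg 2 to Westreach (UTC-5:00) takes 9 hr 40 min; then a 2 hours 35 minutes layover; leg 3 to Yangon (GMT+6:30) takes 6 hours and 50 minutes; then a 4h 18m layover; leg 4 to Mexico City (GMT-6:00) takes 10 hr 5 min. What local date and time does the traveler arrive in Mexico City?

Convert departure to UTC: 13:34 + 2:00 = 15:34 UTC on Jan 19.
Add 14 hours 38 minutes leg 1 → 06:12 UTC (Jan 20).
Add 4 hours 4 minutes layover in Brisbane → 10:16 UTC.
Add 9 hours and 40 minutes leg 2 → 19:56 UTC.
Add 2 hours and 35 minutes layover in Westreach → 22:31 UTC.
Add 6 hours and 50 minutes leg 3 → 05:21 UTC (Jan 21).
Add 4 hours 18 minutes layover in Yangon → 09:39 UTC.
Add 10 hours and 5 minutes leg 4 → 19:44 UTC.
Mexico City is UTC−6:00, so local arrival = 19:44 − 6:00 = 13:44 on Jan 21.

13:44 on Jan 21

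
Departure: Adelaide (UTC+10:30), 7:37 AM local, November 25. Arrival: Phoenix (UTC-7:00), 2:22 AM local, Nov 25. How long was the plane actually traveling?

12 hours 15 minutes

Departure in UTC: 7:37 AM − 10:30 = 9:07 PM on Nov 24.
Arrival in UTC: 2:22 AM + 7:00 = 9:22 AM on Nov 25.
Elapsed = 9:22 AM − 9:07 PM (+1 day) = 12 hours 15 minutes.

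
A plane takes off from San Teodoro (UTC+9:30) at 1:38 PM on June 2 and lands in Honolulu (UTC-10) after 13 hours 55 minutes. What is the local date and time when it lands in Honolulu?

8:03 AM on June 2

Convert departure to UTC: 1:38 PM − 9:30 = 4:08 AM UTC on Jun 2.
Add 13 hours 55 minutes travel time → 6:03 PM UTC.
Honolulu is UTC−10:00, so local arrival = 6:03 PM − 10:00 = 8:03 AM on Jun 2.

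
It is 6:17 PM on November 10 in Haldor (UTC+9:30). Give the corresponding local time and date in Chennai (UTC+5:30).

2:17 PM on November 10

Chennai is 4:00 behind Haldor.
Shift by the zone difference: 6:17 PM − 4:00 = 2:17 PM on Nov 10 in Chennai.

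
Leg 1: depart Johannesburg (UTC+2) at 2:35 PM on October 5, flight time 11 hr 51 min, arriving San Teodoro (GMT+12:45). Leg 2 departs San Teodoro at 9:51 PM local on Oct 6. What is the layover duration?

Convert departure to UTC: 2:35 PM − 2:00 = 12:35 PM UTC on Oct 5.
Add 11 hours and 51 minutes flight time → 12:26 AM UTC (Oct 6).
San Teodoro is UTC+12:45, so local arrival = 12:26 AM + 12:45 = 1:11 PM on Oct 6.
Layover = 9:51 PM − 1:11 PM = 8 hours 40 minutes.

8 hours 40 minutes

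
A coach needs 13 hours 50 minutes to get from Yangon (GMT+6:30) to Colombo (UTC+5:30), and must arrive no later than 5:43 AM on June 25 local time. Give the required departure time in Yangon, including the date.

4:53 PM on June 24

Target arrival in UTC: 5:43 AM − 5:30 = 12:13 AM on Jun 25.
Subtract 13 hours and 50 minutes → departure 10:23 AM UTC on Jun 24.
Yangon is UTC+6:30: 10:23 AM + 6:30 = 4:53 PM on Jun 24.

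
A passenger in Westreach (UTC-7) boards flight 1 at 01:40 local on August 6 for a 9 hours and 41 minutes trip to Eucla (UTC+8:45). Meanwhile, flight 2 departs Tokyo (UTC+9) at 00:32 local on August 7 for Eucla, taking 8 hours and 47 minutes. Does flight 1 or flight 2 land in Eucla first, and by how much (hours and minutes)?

Flight 1 in UTC: 01:40 + 7:00 = 08:40 on Aug 6.
+9 hours 41 minutes → arrive 18:21 UTC on Aug 6.
Flight 2 in UTC: 00:32 − 9:00 = 15:32 on Aug 6.
+8 hours and 47 minutes → arrive 00:19 UTC on Aug 7.
Flight 1 lands earlier by 5 hours 58 minutes.

the first, by 5 hours 58 minutes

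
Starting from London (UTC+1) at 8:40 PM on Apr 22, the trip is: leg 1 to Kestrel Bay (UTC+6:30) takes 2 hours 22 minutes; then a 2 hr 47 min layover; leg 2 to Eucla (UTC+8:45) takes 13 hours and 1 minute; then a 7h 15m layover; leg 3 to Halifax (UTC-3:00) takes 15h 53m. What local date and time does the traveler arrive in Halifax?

9:58 AM on Apr 24

Convert departure to UTC: 8:40 PM − 1:00 = 7:40 PM UTC on Apr 22.
Add 2 hours and 22 minutes leg 1 → 10:02 PM UTC.
Add 2 hours and 47 minutes layover in Kestrel Bay → 12:49 AM UTC (Apr 23).
Add 13 hours and 1 minute leg 2 → 1:50 PM UTC.
Add 7 hours 15 minutes layover in Eucla → 9:05 PM UTC.
Add 15 hours and 53 minutes leg 3 → 12:58 PM UTC (Apr 24).
Halifax is UTC−3:00, so local arrival = 12:58 PM − 3:00 = 9:58 AM on Apr 24.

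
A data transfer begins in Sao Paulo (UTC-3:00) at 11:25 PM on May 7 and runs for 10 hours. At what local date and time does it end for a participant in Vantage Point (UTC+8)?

8:25 PM on May 8

Convert start to UTC: 11:25 PM + 3:00 = 2:25 AM UTC on May 8.
Add 10 hours duration → 12:25 PM UTC.
Vantage Point is UTC+8:00, so local end time = 12:25 PM + 8:00 = 8:25 PM on May 8.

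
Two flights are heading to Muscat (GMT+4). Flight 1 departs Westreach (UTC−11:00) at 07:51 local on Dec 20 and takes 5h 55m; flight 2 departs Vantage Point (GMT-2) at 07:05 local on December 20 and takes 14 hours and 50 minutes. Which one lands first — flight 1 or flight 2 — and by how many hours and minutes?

Flight 1 in UTC: 07:51 + 11:00 = 18:51 on Dec 20.
+5 hours 55 minutes → arrive 00:46 UTC on Dec 21.
Flight 2 in UTC: 07:05 + 2:00 = 09:05 on Dec 20.
+14 hours 50 minutes → arrive 23:55 UTC on Dec 20.
Flight 2 lands earlier by 51 minutes.

the second, by 51 minutes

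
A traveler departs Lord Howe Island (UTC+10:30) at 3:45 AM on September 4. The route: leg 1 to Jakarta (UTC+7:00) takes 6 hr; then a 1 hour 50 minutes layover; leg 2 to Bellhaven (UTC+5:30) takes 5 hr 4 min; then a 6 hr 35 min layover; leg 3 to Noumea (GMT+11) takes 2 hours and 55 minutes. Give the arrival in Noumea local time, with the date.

Convert departure to UTC: 3:45 AM − 10:30 = 5:15 PM UTC on Sep 3.
Add 6 hours leg 1 → 11:15 PM UTC.
Add 1 hour 50 minutes layover in Jakarta → 1:05 AM UTC (Sep 4).
Add 5 hours 4 minutes leg 2 → 6:09 AM UTC.
Add 6 hours and 35 minutes layover in Bellhaven → 12:44 PM UTC.
Add 2 hours and 55 minutes leg 3 → 3:39 PM UTC.
Noumea is UTC+11:00, so local arrival = 3:39 PM + 11:00 = 2:39 AM on Sep 5.

2:39 AM on September 5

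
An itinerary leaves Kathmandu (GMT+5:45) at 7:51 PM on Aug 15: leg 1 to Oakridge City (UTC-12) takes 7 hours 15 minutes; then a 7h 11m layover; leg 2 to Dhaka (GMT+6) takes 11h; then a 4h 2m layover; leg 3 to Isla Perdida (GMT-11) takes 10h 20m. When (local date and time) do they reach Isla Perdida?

6:54 PM on Aug 16

Convert departure to UTC: 7:51 PM − 5:45 = 2:06 PM UTC on Aug 15.
Add 7 hours and 15 minutes leg 1 → 9:21 PM UTC.
Add 7 hours and 11 minutes layover in Oakridge City → 4:32 AM UTC (Aug 16).
Add 11 hours leg 2 → 3:32 PM UTC.
Add 4 hours and 2 minutes layover in Dhaka → 7:34 PM UTC.
Add 10 hours and 20 minutes leg 3 → 5:54 AM UTC (Aug 17).
Isla Perdida is UTC−11:00, so local arrival = 5:54 AM − 11:00 = 6:54 PM on Aug 16.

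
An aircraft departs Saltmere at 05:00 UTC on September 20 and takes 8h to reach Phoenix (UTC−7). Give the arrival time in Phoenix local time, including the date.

Departure is given in UTC: 05:00 on Sep 20.
Add 8 hours → 13:00 UTC.
Phoenix is UTC−7:00: 13:00 − 7:00 = 06:00 on Sep 20.

06:00 on September 20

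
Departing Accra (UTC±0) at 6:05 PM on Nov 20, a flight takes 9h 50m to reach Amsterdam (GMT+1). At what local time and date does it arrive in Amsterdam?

4:55 AM on November 21

Accra is at UTC+0, so departure is already 6:05 PM UTC on Nov 20.
Add 9 hours and 50 minutes travel time → 3:55 AM UTC (Nov 21).
Amsterdam is UTC+1:00, so local arrival = 3:55 AM + 1:00 = 4:55 AM on Nov 21.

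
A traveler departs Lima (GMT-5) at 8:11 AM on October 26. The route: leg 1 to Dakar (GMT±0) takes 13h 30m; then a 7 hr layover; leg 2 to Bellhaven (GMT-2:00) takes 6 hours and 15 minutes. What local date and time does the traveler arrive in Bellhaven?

Convert departure to UTC: 8:11 AM + 5:00 = 1:11 PM UTC on Oct 26.
Add 13 hours 30 minutes leg 1 → 2:41 AM UTC (Oct 27).
Add 7 hours layover in Dakar → 9:41 AM UTC.
Add 6 hours 15 minutes leg 2 → 3:56 PM UTC.
Bellhaven is UTC−2:00, so local arrival = 3:56 PM − 2:00 = 1:56 PM on Oct 27.

1:56 PM on October 27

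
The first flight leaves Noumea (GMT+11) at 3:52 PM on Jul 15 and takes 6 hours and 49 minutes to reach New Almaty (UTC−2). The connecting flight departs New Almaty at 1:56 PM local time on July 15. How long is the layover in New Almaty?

4 hours 15 minutes

Convert departure to UTC: 3:52 PM − 11:00 = 4:52 AM UTC on Jul 15.
Add 6 hours and 49 minutes flight time → 11:41 AM UTC.
New Almaty is UTC−2:00, so local arrival = 11:41 AM − 2:00 = 9:41 AM on Jul 15.
Layover = 1:56 PM − 9:41 AM = 4 hours 15 minutes.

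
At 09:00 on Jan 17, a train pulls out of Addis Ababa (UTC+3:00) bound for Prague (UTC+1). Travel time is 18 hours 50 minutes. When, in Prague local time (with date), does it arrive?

01:50 on Jan 18

Prague is 2:00 behind Addis Ababa.
After 18 hours and 50 minutes it is 03:50 (Jan 18) in Addis Ababa.
Shift by the zone difference: 03:50 − 2:00 = 01:50 on Jan 18 in Prague.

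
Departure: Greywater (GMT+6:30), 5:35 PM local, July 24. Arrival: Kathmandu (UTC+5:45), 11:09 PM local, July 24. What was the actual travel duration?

Departure in UTC: 5:35 PM − 6:30 = 11:05 AM on Jul 24.
Arrival in UTC: 11:09 PM − 5:45 = 5:24 PM on Jul 24.
Elapsed = 5:24 PM − 11:05 AM = 6 hours 19 minutes.

6 hours 19 minutes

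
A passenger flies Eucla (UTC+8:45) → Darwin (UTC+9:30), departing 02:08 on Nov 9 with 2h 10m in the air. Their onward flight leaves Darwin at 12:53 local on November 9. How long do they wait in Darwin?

7 hours 50 minutes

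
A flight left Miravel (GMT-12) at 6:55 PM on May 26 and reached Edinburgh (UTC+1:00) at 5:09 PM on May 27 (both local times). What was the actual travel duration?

9 hours 14 minutes

Departure in UTC: 6:55 PM + 12:00 = 6:55 AM on May 27.
Arrival in UTC: 5:09 PM − 1:00 = 4:09 PM on May 27.
Elapsed = 4:09 PM − 6:55 AM = 9 hours 14 minutes.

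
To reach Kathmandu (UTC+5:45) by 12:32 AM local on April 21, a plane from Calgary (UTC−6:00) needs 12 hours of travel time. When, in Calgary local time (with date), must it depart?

12:47 AM on April 20

Target arrival in UTC: 12:32 AM − 5:45 = 6:47 PM on Apr 20.
Subtract 12 hours → departure 6:47 AM UTC on Apr 20.
Calgary is UTC−6:00: 6:47 AM − 6:00 = 12:47 AM on Apr 20.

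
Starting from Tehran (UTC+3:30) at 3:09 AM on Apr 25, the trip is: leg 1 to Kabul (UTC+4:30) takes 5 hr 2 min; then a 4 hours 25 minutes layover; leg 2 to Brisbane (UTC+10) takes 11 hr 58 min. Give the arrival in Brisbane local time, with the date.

Convert departure to UTC: 3:09 AM − 3:30 = 11:39 PM UTC on Apr 24.
Add 5 hours and 2 minutes leg 1 → 4:41 AM UTC (Apr 25).
Add 4 hours 25 minutes layover in Kabul → 9:06 AM UTC.
Add 11 hours 58 minutes leg 2 → 9:04 PM UTC.
Brisbane is UTC+10:00, so local arrival = 9:04 PM + 10:00 = 7:04 AM on Apr 26.

7:04 AM on April 26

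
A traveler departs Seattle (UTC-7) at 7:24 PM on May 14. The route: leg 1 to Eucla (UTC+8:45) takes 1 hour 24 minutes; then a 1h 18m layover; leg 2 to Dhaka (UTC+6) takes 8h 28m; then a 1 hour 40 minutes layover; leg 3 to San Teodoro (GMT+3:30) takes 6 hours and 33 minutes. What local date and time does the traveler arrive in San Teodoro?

Convert departure to UTC: 7:24 PM + 7:00 = 2:24 AM UTC on May 15.
Add 1 hour and 24 minutes leg 1 → 3:48 AM UTC.
Add 1 hour and 18 minutes layover in Eucla → 5:06 AM UTC.
Add 8 hours and 28 minutes leg 2 → 1:34 PM UTC.
Add 1 hour 40 minutes layover in Dhaka → 3:14 PM UTC.
Add 6 hours and 33 minutes leg 3 → 9:47 PM UTC.
San Teodoro is UTC+3:30, so local arrival = 9:47 PM + 3:30 = 1:17 AM on May 16.

1:17 AM on May 16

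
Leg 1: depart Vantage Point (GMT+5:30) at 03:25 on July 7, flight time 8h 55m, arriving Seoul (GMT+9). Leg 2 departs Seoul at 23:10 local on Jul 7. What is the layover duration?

Convert departure to UTC: 03:25 − 5:30 = 21:55 UTC on Jul 6.
Add 8 hours and 55 minutes flight time → 06:50 UTC (Jul 7).
Seoul is UTC+9:00, so local arrival = 06:50 + 9:00 = 15:50 on Jul 7.
Layover = 23:10 − 15:50 = 7 hours 20 minutes.

7 hours 20 minutes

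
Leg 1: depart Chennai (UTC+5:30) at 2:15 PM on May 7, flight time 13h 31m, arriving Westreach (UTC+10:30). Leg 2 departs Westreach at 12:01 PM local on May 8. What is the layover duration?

3 hours 15 minutes

Convert departure to UTC: 2:15 PM − 5:30 = 8:45 AM UTC on May 7.
Add 13 hours and 31 minutes flight time → 10:16 PM UTC.
Westreach is UTC+10:30, so local arrival = 10:16 PM + 10:30 = 8:46 AM on May 8.
Layover = 12:01 PM − 8:46 AM = 3 hours 15 minutes.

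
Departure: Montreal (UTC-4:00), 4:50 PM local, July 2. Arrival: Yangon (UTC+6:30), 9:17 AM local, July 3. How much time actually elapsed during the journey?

5 hours 57 minutes

Departure in UTC: 4:50 PM + 4:00 = 8:50 PM on Jul 2.
Arrival in UTC: 9:17 AM − 6:30 = 2:47 AM on Jul 3.
Elapsed = 2:47 AM − 8:50 PM (+1 day) = 5 hours 57 minutes.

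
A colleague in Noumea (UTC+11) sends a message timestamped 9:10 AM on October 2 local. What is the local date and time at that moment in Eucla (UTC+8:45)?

Eucla is 2:15 behind Noumea.
Shift by the zone difference: 9:10 AM − 2:15 = 6:55 AM on Oct 2 in Eucla.

6:55 AM on October 2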